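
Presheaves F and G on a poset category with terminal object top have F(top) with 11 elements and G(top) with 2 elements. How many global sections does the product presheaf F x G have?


Global sections of a presheaf on a poset with terminal top satisfy
Gamma(H) ~ H(top). Presheaves admit pointwise products, so
(F x G)(top) = F(top) x G(top) (Cartesian product).
|Gamma(F x G)| = |F(top)| * |G(top)| = 11 * 2 = 22.

22


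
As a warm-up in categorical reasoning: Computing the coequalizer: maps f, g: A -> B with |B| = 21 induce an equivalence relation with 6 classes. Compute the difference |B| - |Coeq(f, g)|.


The coequalizer Coeq(f, g) = B / ~ has one element per equivalence class.
|B| = 21, |Coeq(f, g)| = 6.
|B| - |Coeq(f, g)| = 21 - 6 = 15.

15


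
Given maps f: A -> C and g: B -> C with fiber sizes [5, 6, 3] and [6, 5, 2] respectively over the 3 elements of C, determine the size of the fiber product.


The pullback A x_C B consists of pairs (a, b) with f(a) = g(b).
For each element c in C, the fiber product has |f^-1(c)| * |g^-1(c)| elements.
Summing over C: 5 * 6 + 6 * 5 + 3 * 2
= 30 + 30 + 6 = 66

66


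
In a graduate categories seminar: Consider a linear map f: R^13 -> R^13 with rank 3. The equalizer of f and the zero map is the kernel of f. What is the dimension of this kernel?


The equalizer of f and the zero map is ker(f).
By the rank-nullity theorem: dim(ker(f)) = dim(domain) - rank(f).
dim(ker(f)) = 13 - 3 = 10

10


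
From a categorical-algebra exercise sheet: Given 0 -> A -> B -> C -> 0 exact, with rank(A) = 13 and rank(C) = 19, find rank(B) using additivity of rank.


For a short exact sequence 0 -> A -> B -> C -> 0,
rank is additive: rank(B) = rank(A) + rank(C).
rank(B) = 13 + 19 = 32

32


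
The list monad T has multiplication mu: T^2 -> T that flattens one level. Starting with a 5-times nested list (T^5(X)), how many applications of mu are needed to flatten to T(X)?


Each application of mu: T^2 -> T removes one layer of nesting.
Starting at depth 5 (i.e., T^5(X)), we need to reach T(X).
Number of mu applications = 5 - 1 = 4

4


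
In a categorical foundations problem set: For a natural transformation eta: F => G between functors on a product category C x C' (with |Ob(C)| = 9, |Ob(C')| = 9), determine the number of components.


A natural transformation eta: F => G assigns one component morphism per
object of the domain category.
The domain is the product category C x C', so
|Ob(C x C')| = |Ob(C)| * |Ob(C')| = 9 * 9 = 81.
Therefore eta has 81 component morphisms.

81


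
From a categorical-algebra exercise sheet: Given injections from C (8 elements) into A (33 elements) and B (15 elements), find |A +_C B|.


The pushout A +_C B identifies the images of C in A and B.
|A +_C B| = |A| + |B| - |C| (for injections).
= 33 + 15 - 8 = 40

40


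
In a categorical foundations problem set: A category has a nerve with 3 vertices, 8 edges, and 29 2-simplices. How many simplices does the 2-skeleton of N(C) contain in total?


The 2-skeleton of the nerve N(C) consists of simplices in dimensions 0, 1, 2:
  |N(C)_0| = 3 (objects)
  |N(C)_1| = 8 (morphisms)
  |N(C)_2| = 29 (composable pairs)
Total = 3 + 8 + 29 = 40

40


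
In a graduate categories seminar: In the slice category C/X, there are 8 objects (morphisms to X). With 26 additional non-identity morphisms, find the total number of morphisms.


In the slice category C/X, objects are morphisms to X.
Identity morphisms: 8 (one per object of C/X).
Non-identity morphisms: 26.
Total = 8 + 26 = 34

34


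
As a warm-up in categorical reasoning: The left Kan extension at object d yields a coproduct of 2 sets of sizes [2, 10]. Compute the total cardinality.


Pointwise, the left Kan extension (Lan_F H)(d) is the colimit, indexed
by the comma category (F downarrow d), of H composed with the
projection (F downarrow d) -> C. Here that colimit is given
as a coproduct (disjoint union) of sets, so its cardinality is the
sum of the sizes of the summands.
Coproduct of sets with sizes: 2 + 10
= 12

12


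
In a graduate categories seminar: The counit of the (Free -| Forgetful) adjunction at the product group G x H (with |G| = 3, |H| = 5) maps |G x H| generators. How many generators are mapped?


The counit epsilon_K: F(U(K)) -> K of the Free-Forgetful adjunction
maps |K| generators of F(U(K)) into K. For K = G x H (the product group),
|G x H| = |G| * |H|.
Total generators mapped = 3 * 5 = 15.

15


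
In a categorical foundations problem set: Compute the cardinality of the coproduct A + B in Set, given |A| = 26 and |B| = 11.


In Set, the coproduct A + B is the disjoint union.
|A + B| = |A| + |B| = 26 + 11 = 37

37


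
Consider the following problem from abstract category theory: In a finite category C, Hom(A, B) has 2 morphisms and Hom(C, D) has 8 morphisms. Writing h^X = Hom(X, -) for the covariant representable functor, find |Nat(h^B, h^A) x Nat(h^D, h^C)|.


By the Yoneda lemma, Nat(h^B, h^A) is isomorphic to Hom(A, B),
so |Nat(h^B, h^A)| = |Hom(A, B)| and |Nat(h^D, h^C)| = |Hom(C, D)|.
|Hom(A, B)| = 2, |Hom(C, D)| = 8.
|Nat(h^B, h^A) x Nat(h^D, h^C)| = 2 * 8 = 16

16


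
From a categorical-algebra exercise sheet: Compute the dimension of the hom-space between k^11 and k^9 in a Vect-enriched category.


In Vect-enriched categories, Hom(k^n, k^m) is the space of m x n matrices.
dim(Hom(k^11, k^9)) = 9 * 11 = 99

99


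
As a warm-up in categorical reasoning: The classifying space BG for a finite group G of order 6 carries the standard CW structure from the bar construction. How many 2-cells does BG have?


In the bar-construction CW model of BG, the n-cells are indexed by
n-tuples [g_1|...|g_n] of non-identity elements of G (degenerate
simplices with some g_i = e do not contribute cells), so there are
(|G| - 1)^n n-cells.
For dim = 2 with |G| = 6:
cells = (6 - 1)^2 = 5^2 = 25

25


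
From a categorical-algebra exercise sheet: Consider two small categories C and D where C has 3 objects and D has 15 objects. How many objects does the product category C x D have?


The product category C x D has objects that are pairs (c, d).
Number of pairs = |Ob(C)| * |Ob(D)| = 3 * 15 = 45

45


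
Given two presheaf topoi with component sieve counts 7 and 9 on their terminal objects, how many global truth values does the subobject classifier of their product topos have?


In a product of presheaf topoi E_1 x E_2, the subobject classifier
is Omega = Omega_1 x Omega_2 (componentwise), so
|Omega(top)| = |Omega_1(top_1)| * |Omega_2(top_2)|.
= 7 * 9 = 63.

63


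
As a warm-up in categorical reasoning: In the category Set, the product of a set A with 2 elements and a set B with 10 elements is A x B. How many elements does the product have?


In Set, the product A x B is the Cartesian product.
By the universal property, |A x B| = |A| * |B|.
|A x B| = 2 * 10 = 20

20


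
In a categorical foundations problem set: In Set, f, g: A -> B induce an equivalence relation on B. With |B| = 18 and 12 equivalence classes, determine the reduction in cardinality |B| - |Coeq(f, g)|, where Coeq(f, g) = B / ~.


The coequalizer Coeq(f, g) = B / ~ has one element per equivalence class.
|B| = 18, |Coeq(f, g)| = 12.
|B| - |Coeq(f, g)| = 18 - 12 = 6.

6


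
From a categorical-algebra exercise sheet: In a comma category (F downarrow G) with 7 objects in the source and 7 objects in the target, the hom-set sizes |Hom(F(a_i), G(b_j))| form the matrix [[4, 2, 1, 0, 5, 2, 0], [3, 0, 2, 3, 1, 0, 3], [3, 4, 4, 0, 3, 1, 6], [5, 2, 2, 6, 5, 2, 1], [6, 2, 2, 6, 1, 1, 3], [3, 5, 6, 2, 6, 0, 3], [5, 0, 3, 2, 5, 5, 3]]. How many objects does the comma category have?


Objects of (F downarrow G) are triples (a, b, h: F(a)->G(b)).
The count equals the sum of all entries in the hom-matrix.
sum(row 0) = 14
sum(row 1) = 12
sum(row 2) = 21
sum(row 3) = 23
sum(row 4) = 21
sum(row 5) = 25
sum(row 6) = 23
Grand total = 139

139


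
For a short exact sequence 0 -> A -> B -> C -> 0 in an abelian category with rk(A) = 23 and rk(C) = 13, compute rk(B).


For a short exact sequence 0 -> A -> B -> C -> 0,
rank is additive: rank(B) = rank(A) + rank(C).
rank(B) = 23 + 13 = 36

36


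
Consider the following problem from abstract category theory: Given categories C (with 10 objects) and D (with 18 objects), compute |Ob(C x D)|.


The product category C x D has objects that are pairs (c, d).
Number of pairs = |Ob(C)| * |Ob(D)| = 10 * 18 = 180

180


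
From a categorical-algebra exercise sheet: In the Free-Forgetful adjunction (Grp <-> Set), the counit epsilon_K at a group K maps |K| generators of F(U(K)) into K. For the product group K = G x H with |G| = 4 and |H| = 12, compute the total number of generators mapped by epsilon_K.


The counit epsilon_K: F(U(K)) -> K of the Free-Forgetful adjunction
maps |K| generators of F(U(K)) into K. For K = G x H (the product group),
|G x H| = |G| * |H|.
Total generators mapped = 4 * 12 = 48.

48


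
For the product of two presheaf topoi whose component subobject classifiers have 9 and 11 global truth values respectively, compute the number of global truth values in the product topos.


In a product of presheaf topoi E_1 x E_2, the subobject classifier
is Omega = Omega_1 x Omega_2 (componentwise), so
|Omega(top)| = |Omega_1(top_1)| * |Omega_2(top_2)|.
= 9 * 11 = 99.

99


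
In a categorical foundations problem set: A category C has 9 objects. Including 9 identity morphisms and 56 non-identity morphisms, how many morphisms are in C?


Each object has an identity morphism, giving 9 identities.
Adding the 56 non-identity morphisms:
Total = 9 + 56 = 65

65


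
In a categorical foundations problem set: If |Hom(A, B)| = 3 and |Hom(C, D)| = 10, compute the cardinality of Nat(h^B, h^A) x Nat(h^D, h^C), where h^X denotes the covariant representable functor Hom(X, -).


By the Yoneda lemma, Nat(h^B, h^A) is isomorphic to Hom(A, B),
so |Nat(h^B, h^A)| = |Hom(A, B)| and |Nat(h^D, h^C)| = |Hom(C, D)|.
|Hom(A, B)| = 3, |Hom(C, D)| = 10.
|Nat(h^B, h^A) x Nat(h^D, h^C)| = 3 * 10 = 30

30


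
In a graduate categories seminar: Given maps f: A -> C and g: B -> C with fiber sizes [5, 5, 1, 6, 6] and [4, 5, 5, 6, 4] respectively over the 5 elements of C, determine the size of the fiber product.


The pullback A x_C B consists of pairs (a, b) with f(a) = g(b).
For each element c in C, the fiber product has |f^-1(c)| * |g^-1(c)| elements.
Summing over C: 5 * 4 + 5 * 5 + 1 * 5 + 6 * 6 + 6 * 4
= 20 + 25 + 5 + 36 + 24 = 110

110


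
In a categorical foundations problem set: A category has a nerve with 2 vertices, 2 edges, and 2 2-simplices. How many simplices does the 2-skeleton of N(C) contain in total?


The 2-skeleton of the nerve N(C) consists of simplices in dimensions 0, 1, 2:
  |N(C)_0| = 2 (objects)
  |N(C)_1| = 2 (morphisms)
  |N(C)_2| = 2 (composable pairs)
Total = 2 + 2 + 2 = 6

6


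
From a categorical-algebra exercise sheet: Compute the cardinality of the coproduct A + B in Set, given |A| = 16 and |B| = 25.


In Set, the coproduct A + B is the disjoint union.
|A + B| = |A| + |B| = 16 + 25 = 41

41


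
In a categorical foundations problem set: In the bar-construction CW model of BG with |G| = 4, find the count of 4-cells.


In the bar-construction CW model of BG, the n-cells are indexed by
n-tuples [g_1|...|g_n] of non-identity elements of G (degenerate
simplices with some g_i = e do not contribute cells), so there are
(|G| - 1)^n n-cells.
For dim = 4 with |G| = 4:
cells = (4 - 1)^4 = 3^4 = 81

81


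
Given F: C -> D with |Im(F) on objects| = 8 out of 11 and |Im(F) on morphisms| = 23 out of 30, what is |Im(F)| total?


The image of F consists of distinct objects and distinct morphisms.
|Im(F)| on objects = 8
|Im(F)| on morphisms = 23
Total image cardinality = 8 + 23 = 31

31


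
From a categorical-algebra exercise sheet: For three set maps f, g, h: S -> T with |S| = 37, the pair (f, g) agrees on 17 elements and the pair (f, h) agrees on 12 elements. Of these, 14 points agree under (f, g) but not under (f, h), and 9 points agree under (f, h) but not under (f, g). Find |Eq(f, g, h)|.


Eq(f, g, h) is the triple-agreement set: points in S where all three
maps take the same value. Using inclusion-exclusion on the pairwise data:
Pair (f, g) agrees on 17 points; pair (f, h) on 12 points.
Points agreeing under (f, g) but not (f, h) = 14; under (f, h) but not (f, g) = 9.
Triple-agreement = agreement-in-(f, g) minus points that agree under (f, g) but not (f, h):
|Eq(f, g, h)| = 17 - 14 = 3
(cross-check via (f, h): 12 - 9 = 3.)

3


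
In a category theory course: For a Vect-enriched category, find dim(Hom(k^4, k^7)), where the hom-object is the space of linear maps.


In Vect-enriched categories, Hom(k^n, k^m) is the space of m x n matrices.
dim(Hom(k^4, k^7)) = 7 * 4 = 28

28


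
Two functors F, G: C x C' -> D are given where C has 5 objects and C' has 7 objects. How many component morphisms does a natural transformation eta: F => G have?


A natural transformation eta: F => G assigns one component morphism per
object of the domain category.
The domain is the product category C x C', so
|Ob(C x C')| = |Ob(C)| * |Ob(C')| = 5 * 7 = 35.
Therefore eta has 35 component morphisms.

35


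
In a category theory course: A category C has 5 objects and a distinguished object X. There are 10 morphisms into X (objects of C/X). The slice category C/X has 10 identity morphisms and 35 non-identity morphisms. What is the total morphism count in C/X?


In the slice category C/X, objects are morphisms to X.
Identity morphisms: 10 (one per object of C/X).
Non-identity morphisms: 35.
Total = 10 + 35 = 45

45


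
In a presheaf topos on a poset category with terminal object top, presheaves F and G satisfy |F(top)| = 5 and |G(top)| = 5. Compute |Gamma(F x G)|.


Global sections of a presheaf on a poset with terminal top satisfy
Gamma(H) ~ H(top). Presheaves admit pointwise products, so
(F x G)(top) = F(top) x G(top) (Cartesian product).
|Gamma(F x G)| = |F(top)| * |G(top)| = 5 * 5 = 25.

25


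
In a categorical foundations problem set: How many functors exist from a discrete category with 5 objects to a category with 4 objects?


A functor from a discrete category C to D is determined by
where each object maps. Each of the 5 objects of C can map
to any of the 4 objects of D independently.
Number of functors = 4^5 = 1024

1024


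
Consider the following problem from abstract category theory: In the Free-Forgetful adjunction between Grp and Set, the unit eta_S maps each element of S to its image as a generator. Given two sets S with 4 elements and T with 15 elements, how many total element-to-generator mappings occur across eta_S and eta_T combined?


The unit eta_X: X -> U(F(X)) of the Free-Forgetful adjunction
maps each element of X to a generator of F(X). For X = S + T (disjoint
union in Set), |S + T| = |S| + |T|.
Total mappings = 4 + 15 = 19.

19


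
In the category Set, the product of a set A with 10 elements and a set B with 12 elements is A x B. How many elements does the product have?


In Set, the product A x B is the Cartesian product.
By the universal property, |A x B| = |A| * |B|.
|A x B| = 10 * 12 = 120

120


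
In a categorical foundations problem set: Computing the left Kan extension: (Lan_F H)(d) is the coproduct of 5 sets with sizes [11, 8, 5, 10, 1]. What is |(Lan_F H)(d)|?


Pointwise, the left Kan extension (Lan_F H)(d) is the colimit, indexed
by the comma category (F downarrow d), of H composed with the
projection (F downarrow d) -> C. Here that colimit is given
as a coproduct (disjoint union) of sets, so its cardinality is the
sum of the sizes of the summands.
Coproduct of sets with sizes: 11 + 8 + 5 + 10 + 1
= 35

35


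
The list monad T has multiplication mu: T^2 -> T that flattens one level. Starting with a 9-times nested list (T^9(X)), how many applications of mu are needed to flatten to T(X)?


Each application of mu: T^2 -> T removes one layer of nesting.
Starting at depth 9 (i.e., T^9(X)), we need to reach T(X).
Number of mu applications = 9 - 1 = 8

8


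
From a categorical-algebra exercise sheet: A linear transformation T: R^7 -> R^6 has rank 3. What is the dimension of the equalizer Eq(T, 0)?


The equalizer of f and the zero map is ker(f).
By the rank-nullity theorem: dim(ker(f)) = dim(domain) - rank(f).
dim(ker(f)) = 7 - 3 = 4

4


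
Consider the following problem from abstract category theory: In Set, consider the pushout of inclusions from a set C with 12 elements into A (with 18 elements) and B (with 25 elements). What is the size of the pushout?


The pushout A +_C B identifies the images of C in A and B.
|A +_C B| = |A| + |B| - |C| (for injections).
= 18 + 25 - 12 = 31

31


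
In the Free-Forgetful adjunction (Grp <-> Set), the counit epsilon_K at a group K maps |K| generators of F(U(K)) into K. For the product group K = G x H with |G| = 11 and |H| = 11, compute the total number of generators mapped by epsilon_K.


The counit epsilon_K: F(U(K)) -> K of the Free-Forgetful adjunction
maps |K| generators of F(U(K)) into K. For K = G x H (the product group),
|G x H| = |G| * |H|.
Total generators mapped = 11 * 11 = 121.

121


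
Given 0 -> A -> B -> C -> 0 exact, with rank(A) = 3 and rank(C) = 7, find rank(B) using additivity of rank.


For a short exact sequence 0 -> A -> B -> C -> 0,
rank is additive: rank(B) = rank(A) + rank(C).
rank(B) = 3 + 7 = 10

10


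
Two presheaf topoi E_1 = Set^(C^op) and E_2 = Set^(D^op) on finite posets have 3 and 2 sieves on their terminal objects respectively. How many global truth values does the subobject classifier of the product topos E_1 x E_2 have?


In a product of presheaf topoi E_1 x E_2, the subobject classifier
is Omega = Omega_1 x Omega_2 (componentwise), so
|Omega(top)| = |Omega_1(top_1)| * |Omega_2(top_2)|.
= 3 * 2 = 6.

6


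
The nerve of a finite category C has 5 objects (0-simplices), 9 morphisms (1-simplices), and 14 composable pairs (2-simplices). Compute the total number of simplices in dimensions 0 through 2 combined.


The 2-skeleton of the nerve N(C) consists of simplices in dimensions 0, 1, 2:
  |N(C)_0| = 5 (objects)
  |N(C)_1| = 9 (morphisms)
  |N(C)_2| = 14 (composable pairs)
Total = 5 + 9 + 14 = 28

28


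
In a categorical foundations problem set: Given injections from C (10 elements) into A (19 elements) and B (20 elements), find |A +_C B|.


The pushout A +_C B identifies the images of C in A and B.
|A +_C B| = |A| + |B| - |C| (for injections).
= 19 + 20 - 10 = 29

29


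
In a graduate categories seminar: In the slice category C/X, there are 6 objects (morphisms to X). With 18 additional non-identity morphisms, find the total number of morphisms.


In the slice category C/X, objects are morphisms to X.
Identity morphisms: 6 (one per object of C/X).
Non-identity morphisms: 18.
Total = 6 + 18 = 24

24


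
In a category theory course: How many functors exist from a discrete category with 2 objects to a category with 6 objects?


A functor from a discrete category C to D is determined by
where each object maps. Each of the 2 objects of C can map
to any of the 6 objects of D independently.
Number of functors = 6^2 = 36

36


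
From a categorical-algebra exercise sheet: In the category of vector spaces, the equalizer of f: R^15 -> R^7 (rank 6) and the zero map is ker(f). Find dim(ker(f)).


The equalizer of f and the zero map is ker(f).
By the rank-nullity theorem: dim(ker(f)) = dim(domain) - rank(f).
dim(ker(f)) = 15 - 6 = 9

9


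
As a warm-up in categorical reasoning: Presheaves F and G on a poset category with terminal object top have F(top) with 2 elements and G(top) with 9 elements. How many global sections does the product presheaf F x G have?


Global sections of a presheaf on a poset with terminal top satisfy
Gamma(H) ~ H(top). Presheaves admit pointwise products, so
(F x G)(top) = F(top) x G(top) (Cartesian product).
|Gamma(F x G)| = |F(top)| * |G(top)| = 2 * 9 = 18.

18


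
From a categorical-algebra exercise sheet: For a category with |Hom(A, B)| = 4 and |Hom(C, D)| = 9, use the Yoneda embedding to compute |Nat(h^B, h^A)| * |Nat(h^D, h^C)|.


By the Yoneda lemma, Nat(h^B, h^A) is isomorphic to Hom(A, B),
so |Nat(h^B, h^A)| = |Hom(A, B)| and |Nat(h^D, h^C)| = |Hom(C, D)|.
|Hom(A, B)| = 4, |Hom(C, D)| = 9.
|Nat(h^B, h^A) x Nat(h^D, h^C)| = 4 * 9 = 36

36


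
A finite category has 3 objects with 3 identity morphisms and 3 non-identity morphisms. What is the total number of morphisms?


Each object has an identity morphism, giving 3 identities.
Adding the 3 non-identity morphisms:
Total = 3 + 3 = 6

6


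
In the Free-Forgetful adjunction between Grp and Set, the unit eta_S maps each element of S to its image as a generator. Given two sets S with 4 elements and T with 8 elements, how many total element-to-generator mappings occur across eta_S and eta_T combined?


The unit eta_X: X -> U(F(X)) of the Free-Forgetful adjunction
maps each element of X to a generator of F(X). For X = S + T (disjoint
union in Set), |S + T| = |S| + |T|.
Total mappings = 4 + 8 = 12.

12


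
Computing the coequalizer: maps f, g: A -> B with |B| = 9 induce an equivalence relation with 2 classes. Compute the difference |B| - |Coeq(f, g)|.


The coequalizer Coeq(f, g) = B / ~ has one element per equivalence class.
|B| = 9, |Coeq(f, g)| = 2.
|B| - |Coeq(f, g)| = 9 - 2 = 7.

7


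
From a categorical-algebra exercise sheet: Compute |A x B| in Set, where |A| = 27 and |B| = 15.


In Set, the product A x B is the Cartesian product.
By the universal property, |A x B| = |A| * |B|.
|A x B| = 27 * 15 = 405

405


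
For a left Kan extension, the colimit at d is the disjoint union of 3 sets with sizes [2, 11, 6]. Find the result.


Pointwise, the left Kan extension (Lan_F H)(d) is the colimit, indexed
by the comma category (F downarrow d), of H composed with the
projection (F downarrow d) -> C. Here that colimit is given
as a coproduct (disjoint union) of sets, so its cardinality is the
sum of the sizes of the summands.
Coproduct of sets with sizes: 2 + 11 + 6
= 19

19


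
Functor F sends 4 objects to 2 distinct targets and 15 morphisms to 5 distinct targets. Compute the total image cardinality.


The image of F consists of distinct objects and distinct morphisms.
|Im(F)| on objects = 2
|Im(F)| on morphisms = 5
Total image cardinality = 2 + 5 = 7

7


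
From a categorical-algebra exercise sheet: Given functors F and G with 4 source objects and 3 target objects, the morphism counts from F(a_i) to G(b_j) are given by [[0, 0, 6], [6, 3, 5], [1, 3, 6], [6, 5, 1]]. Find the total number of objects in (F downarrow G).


Objects of (F downarrow G) are triples (a, b, h: F(a)->G(b)).
The count equals the sum of all entries in the hom-matrix.
sum(row 0) = 6
sum(row 1) = 14
sum(row 2) = 10
sum(row 3) = 12
Grand total = 42

42


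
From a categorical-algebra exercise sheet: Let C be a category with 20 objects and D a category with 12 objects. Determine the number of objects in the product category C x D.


The product category C x D has objects that are pairs (c, d).
Number of pairs = |Ob(C)| * |Ob(D)| = 20 * 12 = 240

240


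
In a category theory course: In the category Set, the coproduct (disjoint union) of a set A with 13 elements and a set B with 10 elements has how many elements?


In Set, the coproduct A + B is the disjoint union.
|A + B| = |A| + |B| = 13 + 10 = 23

23


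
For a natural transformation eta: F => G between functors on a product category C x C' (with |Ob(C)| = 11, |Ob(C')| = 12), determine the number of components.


A natural transformation eta: F => G assigns one component morphism per
object of the domain category.
The domain is the product category C x C', so
|Ob(C x C')| = |Ob(C)| * |Ob(C')| = 11 * 12 = 132.
Therefore eta has 132 component morphisms.

132


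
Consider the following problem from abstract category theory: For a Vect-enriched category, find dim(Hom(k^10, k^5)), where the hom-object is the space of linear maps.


In Vect-enriched categories, Hom(k^n, k^m) is the space of m x n matrices.
dim(Hom(k^10, k^5)) = 5 * 10 = 50

50


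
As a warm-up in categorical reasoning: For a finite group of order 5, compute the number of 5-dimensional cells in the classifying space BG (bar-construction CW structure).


In the bar-construction CW model of BG, the n-cells are indexed by
n-tuples [g_1|...|g_n] of non-identity elements of G (degenerate
simplices with some g_i = e do not contribute cells), so there are
(|G| - 1)^n n-cells.
For dim = 5 with |G| = 5:
cells = (5 - 1)^5 = 4^5 = 1024

1024


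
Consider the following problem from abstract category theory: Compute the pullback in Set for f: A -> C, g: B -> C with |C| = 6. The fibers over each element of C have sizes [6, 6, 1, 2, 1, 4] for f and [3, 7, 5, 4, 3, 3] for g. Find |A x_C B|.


The pullback A x_C B consists of pairs (a, b) with f(a) = g(b).
For each element c in C, the fiber product has |f^-1(c)| * |g^-1(c)| elements.
Summing over C: 6 * 3 + 6 * 7 + 1 * 5 + 2 * 4 + 1 * 3 + 4 * 3
= 18 + 42 + 5 + 8 + 3 + 12 = 88

88


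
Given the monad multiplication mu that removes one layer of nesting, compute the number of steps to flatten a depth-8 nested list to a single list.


Each application of mu: T^2 -> T removes one layer of nesting.
Starting at depth 8 (i.e., T^8(X)), we need to reach T(X).
Number of mu applications = 8 - 1 = 7

7


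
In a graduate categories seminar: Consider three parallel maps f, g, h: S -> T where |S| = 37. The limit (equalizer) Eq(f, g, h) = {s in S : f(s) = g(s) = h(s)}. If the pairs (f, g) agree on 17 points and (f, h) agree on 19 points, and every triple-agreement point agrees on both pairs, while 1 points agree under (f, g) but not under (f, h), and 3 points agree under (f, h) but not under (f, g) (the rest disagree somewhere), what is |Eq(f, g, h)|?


Eq(f, g, h) is the triple-agreement set: points in S where all three
maps take the same value. Using inclusion-exclusion on the pairwise data:
Pair (f, g) agrees on 17 points; pair (f, h) on 19 points.
Points agreeing under (f, g) but not (f, h) = 1; under (f, h) but not (f, g) = 3.
Triple-agreement = agreement-in-(f, g) minus points that agree under (f, g) but not (f, h):
|Eq(f, g, h)| = 17 - 1 = 16
(cross-check via (f, h): 19 - 3 = 16.)

16


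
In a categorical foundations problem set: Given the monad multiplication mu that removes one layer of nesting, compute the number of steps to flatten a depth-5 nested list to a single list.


Each application of mu: T^2 -> T removes one layer of nesting.
Starting at depth 5 (i.e., T^5(X)), we need to reach T(X).
Number of mu applications = 5 - 1 = 4

4


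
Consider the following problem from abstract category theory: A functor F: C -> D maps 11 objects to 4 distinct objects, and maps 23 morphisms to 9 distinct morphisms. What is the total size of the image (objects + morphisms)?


The image of F consists of distinct objects and distinct morphisms.
|Im(F)| on objects = 4
|Im(F)| on morphisms = 9
Total image cardinality = 4 + 9 = 13

13


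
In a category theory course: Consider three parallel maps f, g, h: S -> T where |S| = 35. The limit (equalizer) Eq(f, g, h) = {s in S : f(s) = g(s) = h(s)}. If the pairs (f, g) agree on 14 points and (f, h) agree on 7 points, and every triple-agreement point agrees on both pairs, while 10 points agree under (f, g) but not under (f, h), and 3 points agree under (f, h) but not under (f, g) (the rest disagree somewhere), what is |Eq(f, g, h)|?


Eq(f, g, h) is the triple-agreement set: points in S where all three
maps take the same value. Using inclusion-exclusion on the pairwise data:
Pair (f, g) agrees on 14 points; pair (f, h) on 7 points.
Points agreeing under (f, g) but not (f, h) = 10; under (f, h) but not (f, g) = 3.
Triple-agreement = agreement-in-(f, g) minus points that agree under (f, g) but not (f, h):
|Eq(f, g, h)| = 14 - 10 = 4
(cross-check via (f, h): 7 - 3 = 4.)

4


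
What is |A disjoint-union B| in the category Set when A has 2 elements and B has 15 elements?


In Set, the coproduct A + B is the disjoint union.
|A + B| = |A| + |B| = 2 + 15 = 17

17


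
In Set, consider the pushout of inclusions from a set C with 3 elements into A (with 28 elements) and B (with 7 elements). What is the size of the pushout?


The pushout A +_C B identifies the images of C in A and B.
|A +_C B| = |A| + |B| - |C| (for injections).
= 28 + 7 - 3 = 32

32


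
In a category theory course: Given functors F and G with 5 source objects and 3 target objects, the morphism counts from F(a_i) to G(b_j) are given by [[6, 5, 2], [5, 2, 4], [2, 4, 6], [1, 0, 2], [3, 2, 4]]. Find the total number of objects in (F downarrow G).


Objects of (F downarrow G) are triples (a, b, h: F(a)->G(b)).
The count equals the sum of all entries in the hom-matrix.
sum(row 0) = 13
sum(row 1) = 11
sum(row 2) = 12
sum(row 3) = 3
sum(row 4) = 9
Grand total = 48

48


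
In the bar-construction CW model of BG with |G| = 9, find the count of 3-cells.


In the bar-construction CW model of BG, the n-cells are indexed by
n-tuples [g_1|...|g_n] of non-identity elements of G (degenerate
simplices with some g_i = e do not contribute cells), so there are
(|G| - 1)^n n-cells.
For dim = 3 with |G| = 9:
cells = (9 - 1)^3 = 8^3 = 512

512


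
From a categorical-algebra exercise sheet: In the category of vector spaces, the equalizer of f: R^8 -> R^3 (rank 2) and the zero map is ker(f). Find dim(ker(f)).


The equalizer of f and the zero map is ker(f).
By the rank-nullity theorem: dim(ker(f)) = dim(domain) - rank(f).
dim(ker(f)) = 8 - 2 = 6

6


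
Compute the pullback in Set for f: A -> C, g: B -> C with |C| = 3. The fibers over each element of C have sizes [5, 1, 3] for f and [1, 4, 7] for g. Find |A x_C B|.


The pullback A x_C B consists of pairs (a, b) with f(a) = g(b).
For each element c in C, the fiber product has |f^-1(c)| * |g^-1(c)| elements.
Summing over C: 5 * 1 + 1 * 4 + 3 * 7
= 5 + 4 + 21 = 30

30


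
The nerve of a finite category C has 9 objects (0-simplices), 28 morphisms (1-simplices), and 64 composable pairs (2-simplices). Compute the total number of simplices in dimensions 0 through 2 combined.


The 2-skeleton of the nerve N(C) consists of simplices in dimensions 0, 1, 2:
  |N(C)_0| = 9 (objects)
  |N(C)_1| = 28 (morphisms)
  |N(C)_2| = 64 (composable pairs)
Total = 9 + 28 + 64 = 101

101


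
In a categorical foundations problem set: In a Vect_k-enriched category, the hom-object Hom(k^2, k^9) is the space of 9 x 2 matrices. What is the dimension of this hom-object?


In Vect-enriched categories, Hom(k^n, k^m) is the space of m x n matrices.
dim(Hom(k^2, k^9)) = 9 * 2 = 18

18


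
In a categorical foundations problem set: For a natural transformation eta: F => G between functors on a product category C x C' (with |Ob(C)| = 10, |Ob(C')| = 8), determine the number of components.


A natural transformation eta: F => G assigns one component morphism per
object of the domain category.
The domain is the product category C x C', so
|Ob(C x C')| = |Ob(C)| * |Ob(C')| = 10 * 8 = 80.
Therefore eta has 80 component morphisms.

80


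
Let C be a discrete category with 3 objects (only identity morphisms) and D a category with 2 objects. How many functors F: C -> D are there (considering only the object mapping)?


A functor from a discrete category C to D is determined by
where each object maps. Each of the 3 objects of C can map
to any of the 2 objects of D independently.
Number of functors = 2^3 = 8

8


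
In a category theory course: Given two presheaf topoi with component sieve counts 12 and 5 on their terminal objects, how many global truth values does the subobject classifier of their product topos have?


In a product of presheaf topoi E_1 x E_2, the subobject classifier
is Omega = Omega_1 x Omega_2 (componentwise), so
|Omega(top)| = |Omega_1(top_1)| * |Omega_2(top_2)|.
= 12 * 5 = 60.

60


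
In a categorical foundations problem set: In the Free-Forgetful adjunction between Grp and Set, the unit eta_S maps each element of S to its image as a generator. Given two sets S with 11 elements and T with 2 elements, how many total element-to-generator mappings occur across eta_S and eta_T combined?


The unit eta_X: X -> U(F(X)) of the Free-Forgetful adjunction
maps each element of X to a generator of F(X). For X = S + T (disjoint
union in Set), |S + T| = |S| + |T|.
Total mappings = 11 + 2 = 13.

13


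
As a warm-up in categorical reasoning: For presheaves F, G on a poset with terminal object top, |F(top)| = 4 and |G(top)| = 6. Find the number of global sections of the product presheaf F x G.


Global sections of a presheaf on a poset with terminal top satisfy
Gamma(H) ~ H(top). Presheaves admit pointwise products, so
(F x G)(top) = F(top) x G(top) (Cartesian product).
|Gamma(F x G)| = |F(top)| * |G(top)| = 4 * 6 = 24.

24


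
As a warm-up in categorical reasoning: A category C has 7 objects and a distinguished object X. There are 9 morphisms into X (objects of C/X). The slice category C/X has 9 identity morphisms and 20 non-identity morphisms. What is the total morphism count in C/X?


In the slice category C/X, objects are morphisms to X.
Identity morphisms: 9 (one per object of C/X).
Non-identity morphisms: 20.
Total = 9 + 20 = 29

29


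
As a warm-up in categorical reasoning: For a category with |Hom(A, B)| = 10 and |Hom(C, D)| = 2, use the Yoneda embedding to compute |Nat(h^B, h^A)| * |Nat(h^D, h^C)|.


By the Yoneda lemma, Nat(h^B, h^A) is isomorphic to Hom(A, B),
so |Nat(h^B, h^A)| = |Hom(A, B)| and |Nat(h^D, h^C)| = |Hom(C, D)|.
|Hom(A, B)| = 10, |Hom(C, D)| = 2.
|Nat(h^B, h^A) x Nat(h^D, h^C)| = 10 * 2 = 20

20


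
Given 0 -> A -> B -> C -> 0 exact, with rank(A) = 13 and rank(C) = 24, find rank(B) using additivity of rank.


For a short exact sequence 0 -> A -> B -> C -> 0,
rank is additive: rank(B) = rank(A) + rank(C).
rank(B) = 13 + 24 = 37

37


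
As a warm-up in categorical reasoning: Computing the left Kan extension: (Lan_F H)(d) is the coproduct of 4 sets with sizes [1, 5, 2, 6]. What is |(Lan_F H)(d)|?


Pointwise, the left Kan extension (Lan_F H)(d) is the colimit, indexed
by the comma category (F downarrow d), of H composed with the
projection (F downarrow d) -> C. Here that colimit is given
as a coproduct (disjoint union) of sets, so its cardinality is the
sum of the sizes of the summands.
Coproduct of sets with sizes: 1 + 5 + 2 + 6
= 14

14


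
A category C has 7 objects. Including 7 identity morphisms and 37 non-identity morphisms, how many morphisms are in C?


Each object has an identity morphism, giving 7 identities.
Adding the 37 non-identity morphisms:
Total = 7 + 37 = 44

44


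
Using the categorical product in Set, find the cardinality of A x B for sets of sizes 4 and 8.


In Set, the product A x B is the Cartesian product.
By the universal property, |A x B| = |A| * |B|.
|A x B| = 4 * 8 = 32

32


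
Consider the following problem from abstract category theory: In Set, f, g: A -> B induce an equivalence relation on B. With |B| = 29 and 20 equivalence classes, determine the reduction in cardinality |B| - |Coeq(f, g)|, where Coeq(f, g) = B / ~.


The coequalizer Coeq(f, g) = B / ~ has one element per equivalence class.
|B| = 29, |Coeq(f, g)| = 20.
|B| - |Coeq(f, g)| = 29 - 20 = 9.

9


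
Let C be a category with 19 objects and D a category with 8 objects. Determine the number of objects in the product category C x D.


The product category C x D has objects that are pairs (c, d).
Number of pairs = |Ob(C)| * |Ob(D)| = 19 * 8 = 152

152


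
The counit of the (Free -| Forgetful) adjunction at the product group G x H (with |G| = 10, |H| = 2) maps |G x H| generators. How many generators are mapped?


The counit epsilon_K: F(U(K)) -> K of the Free-Forgetful adjunction
maps |K| generators of F(U(K)) into K. For K = G x H (the product group),
|G x H| = |G| * |H|.
Total generators mapped = 10 * 2 = 20.

20


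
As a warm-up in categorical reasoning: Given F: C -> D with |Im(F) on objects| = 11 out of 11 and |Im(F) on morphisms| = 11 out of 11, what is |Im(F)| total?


The image of F consists of distinct objects and distinct morphisms.
|Im(F)| on objects = 11
|Im(F)| on morphisms = 11
Total image cardinality = 11 + 11 = 22

22


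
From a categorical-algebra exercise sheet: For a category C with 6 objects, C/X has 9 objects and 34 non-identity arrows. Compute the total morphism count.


In the slice category C/X, objects are morphisms to X.
Identity morphisms: 9 (one per object of C/X).
Non-identity morphisms: 34.
Total = 9 + 34 = 43

43


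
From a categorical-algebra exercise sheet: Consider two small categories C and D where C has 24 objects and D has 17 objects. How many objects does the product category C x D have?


The product category C x D has objects that are pairs (c, d).
Number of pairs = |Ob(C)| * |Ob(D)| = 24 * 17 = 408

408


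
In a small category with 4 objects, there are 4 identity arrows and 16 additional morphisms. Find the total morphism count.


Each object has an identity morphism, giving 4 identities.
Adding the 16 non-identity morphisms:
Total = 4 + 16 = 20

20


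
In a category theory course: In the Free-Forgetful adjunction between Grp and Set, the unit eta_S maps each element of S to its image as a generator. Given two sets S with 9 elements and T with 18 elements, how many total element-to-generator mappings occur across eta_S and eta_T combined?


The unit eta_X: X -> U(F(X)) of the Free-Forgetful adjunction
maps each element of X to a generator of F(X). For X = S + T (disjoint
union in Set), |S + T| = |S| + |T|.
Total mappings = 9 + 18 = 27.

27


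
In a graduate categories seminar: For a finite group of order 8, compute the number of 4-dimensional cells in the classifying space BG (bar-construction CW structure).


In the bar-construction CW model of BG, the n-cells are indexed by
n-tuples [g_1|...|g_n] of non-identity elements of G (degenerate
simplices with some g_i = e do not contribute cells), so there are
(|G| - 1)^n n-cells.
For dim = 4 with |G| = 8:
cells = (8 - 1)^4 = 7^4 = 2401

2401


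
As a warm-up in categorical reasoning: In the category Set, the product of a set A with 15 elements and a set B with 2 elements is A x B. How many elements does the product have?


In Set, the product A x B is the Cartesian product.
By the universal property, |A x B| = |A| * |B|.
|A x B| = 15 * 2 = 30

30


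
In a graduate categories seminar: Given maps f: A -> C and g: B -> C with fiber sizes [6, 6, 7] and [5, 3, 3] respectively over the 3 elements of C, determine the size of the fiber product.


The pullback A x_C B consists of pairs (a, b) with f(a) = g(b).
For each element c in C, the fiber product has |f^-1(c)| * |g^-1(c)| elements.
Summing over C: 6 * 5 + 6 * 3 + 7 * 3
= 30 + 18 + 21 = 69

69


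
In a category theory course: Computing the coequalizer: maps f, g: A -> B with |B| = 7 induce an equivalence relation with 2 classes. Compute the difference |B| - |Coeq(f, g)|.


The coequalizer Coeq(f, g) = B / ~ has one element per equivalence class.
|B| = 7, |Coeq(f, g)| = 2.
|B| - |Coeq(f, g)| = 7 - 2 = 5.

5


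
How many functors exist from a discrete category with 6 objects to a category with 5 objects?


A functor from a discrete category C to D is determined by
where each object maps. Each of the 6 objects of C can map
to any of the 5 objects of D independently.
Number of functors = 5^6 = 15625

15625


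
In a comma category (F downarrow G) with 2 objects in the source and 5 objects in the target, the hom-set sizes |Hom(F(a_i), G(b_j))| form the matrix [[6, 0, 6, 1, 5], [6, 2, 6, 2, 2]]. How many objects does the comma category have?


Objects of (F downarrow G) are triples (a, b, h: F(a)->G(b)).
The count equals the sum of all entries in the hom-matrix.
sum(row 0) = 18
sum(row 1) = 18
Grand total = 36

36
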